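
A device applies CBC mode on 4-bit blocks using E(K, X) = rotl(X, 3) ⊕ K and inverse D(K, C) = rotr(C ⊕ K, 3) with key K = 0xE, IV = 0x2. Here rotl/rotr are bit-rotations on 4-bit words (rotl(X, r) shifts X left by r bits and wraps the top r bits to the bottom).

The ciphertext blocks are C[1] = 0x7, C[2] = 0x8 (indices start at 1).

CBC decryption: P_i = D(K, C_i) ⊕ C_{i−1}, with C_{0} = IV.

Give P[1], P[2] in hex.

P[1]: D(K, 0x7) = 0x3; 0x3 ⊕ 0x2 = 0x1.
P[2]: D(K, 0x8) = 0xC; 0xC ⊕ 0x7 = 0xB.

P[1] = 0x1, P[2] = 0xB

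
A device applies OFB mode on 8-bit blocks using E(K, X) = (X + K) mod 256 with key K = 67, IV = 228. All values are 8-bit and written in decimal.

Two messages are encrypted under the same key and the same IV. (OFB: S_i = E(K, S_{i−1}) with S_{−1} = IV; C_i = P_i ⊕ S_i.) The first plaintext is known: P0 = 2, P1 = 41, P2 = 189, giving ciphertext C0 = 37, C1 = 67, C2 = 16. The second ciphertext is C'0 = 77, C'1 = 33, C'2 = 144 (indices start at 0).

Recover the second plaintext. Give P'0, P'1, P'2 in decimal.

P'0 = 106, P'1 = 75, P'2 = 61

In OFB with a reused IV, both messages share the same keystream S_i, so C_i ⊕ C'_i = P_i ⊕ P'_i and thus P'_i = P_i ⊕ C_i ⊕ C'_i.
P'0: 2 ⊕ 37 ⊕ 77 = 106.
P'1: 41 ⊕ 67 ⊕ 33 = 75.
P'2: 189 ⊕ 16 ⊕ 144 = 61.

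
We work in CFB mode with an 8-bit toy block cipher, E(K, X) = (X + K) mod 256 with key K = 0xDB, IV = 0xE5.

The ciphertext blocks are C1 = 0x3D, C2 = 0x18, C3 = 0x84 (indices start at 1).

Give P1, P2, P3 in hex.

CFB decryption: P_i = C_i ⊕ E(K, C_{i−1}), with C_{0} = IV.
P1: E(K, 0xE5) = 0xC0; 0x3D ⊕ 0xC0 = 0xFD.
P2: E(K, 0x3D) = 0x18; 0x18 ⊕ 0x18 = 0x00.
P3: E(K, 0x18) = 0xF3; 0x84 ⊕ 0xF3 = 0x77.

P1 = 0xFD, P2 = 0x00, P3 = 0x77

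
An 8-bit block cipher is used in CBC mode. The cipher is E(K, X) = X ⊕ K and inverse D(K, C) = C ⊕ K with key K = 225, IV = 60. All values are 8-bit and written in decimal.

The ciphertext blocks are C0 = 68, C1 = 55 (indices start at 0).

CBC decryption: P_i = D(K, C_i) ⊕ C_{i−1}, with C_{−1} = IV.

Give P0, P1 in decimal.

P0: D(K, 68) = 165; 165 ⊕ 60 = 153.
P1: D(K, 55) = 214; 214 ⊕ 68 = 146.

P0 = 153, P1 = 146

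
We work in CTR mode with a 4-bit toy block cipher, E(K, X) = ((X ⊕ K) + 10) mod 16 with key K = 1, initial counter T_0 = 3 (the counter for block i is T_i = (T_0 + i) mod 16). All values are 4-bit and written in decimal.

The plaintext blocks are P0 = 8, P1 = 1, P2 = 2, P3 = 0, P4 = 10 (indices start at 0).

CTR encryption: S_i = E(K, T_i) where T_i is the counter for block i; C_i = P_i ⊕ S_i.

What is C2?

C0: T = 3, S = E(K, T) = 12; 8 ⊕ 12 = 4.
C1: T = 4, S = E(K, T) = 15; 1 ⊕ 15 = 14.
C2: T = 5, S = E(K, T) = 14; 2 ⊕ 14 = 12.

C2 = 12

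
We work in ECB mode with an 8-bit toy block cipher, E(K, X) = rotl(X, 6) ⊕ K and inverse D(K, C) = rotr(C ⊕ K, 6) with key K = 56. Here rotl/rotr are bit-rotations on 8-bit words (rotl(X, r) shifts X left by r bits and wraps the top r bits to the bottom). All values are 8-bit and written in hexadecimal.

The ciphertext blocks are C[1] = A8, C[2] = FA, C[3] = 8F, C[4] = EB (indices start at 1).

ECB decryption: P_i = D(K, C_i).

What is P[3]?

P[3]: D(K, 8F) = 67.

P[3] = 67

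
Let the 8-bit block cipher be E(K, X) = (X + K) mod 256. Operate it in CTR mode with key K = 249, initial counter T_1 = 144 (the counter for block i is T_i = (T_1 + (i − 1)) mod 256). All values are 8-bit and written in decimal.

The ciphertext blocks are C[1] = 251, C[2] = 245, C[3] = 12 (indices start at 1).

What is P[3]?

P[3] = 135

CTR decryption: S_i = E(K, T_i) where T_i is the counter for block i; P_i = C_i ⊕ S_i.
P[3]: T = 146, S = E(K, T) = 139; 12 ⊕ 139 = 135.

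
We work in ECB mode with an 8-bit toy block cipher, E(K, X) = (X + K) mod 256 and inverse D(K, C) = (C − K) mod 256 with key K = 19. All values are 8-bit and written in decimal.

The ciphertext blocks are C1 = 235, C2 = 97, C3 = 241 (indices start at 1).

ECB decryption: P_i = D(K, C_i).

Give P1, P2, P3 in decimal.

P1 = 216, P2 = 78, P3 = 222

P1: D(K, 235) = 216.
P2: D(K, 97) = 78.
P3: D(K, 241) = 222.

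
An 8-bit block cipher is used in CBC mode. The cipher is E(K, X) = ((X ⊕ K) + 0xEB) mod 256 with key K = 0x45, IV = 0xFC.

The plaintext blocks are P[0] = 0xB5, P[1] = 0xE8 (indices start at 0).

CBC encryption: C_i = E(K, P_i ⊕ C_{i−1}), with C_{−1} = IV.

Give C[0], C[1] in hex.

C[0] = 0xF7, C[1] = 0x45

C[0]: P[0] ⊕ 0xFC = 0x49; E(K, 0x49) = 0xF7.
C[1]: P[1] ⊕ 0xF7 = 0x1F; E(K, 0x1F) = 0x45.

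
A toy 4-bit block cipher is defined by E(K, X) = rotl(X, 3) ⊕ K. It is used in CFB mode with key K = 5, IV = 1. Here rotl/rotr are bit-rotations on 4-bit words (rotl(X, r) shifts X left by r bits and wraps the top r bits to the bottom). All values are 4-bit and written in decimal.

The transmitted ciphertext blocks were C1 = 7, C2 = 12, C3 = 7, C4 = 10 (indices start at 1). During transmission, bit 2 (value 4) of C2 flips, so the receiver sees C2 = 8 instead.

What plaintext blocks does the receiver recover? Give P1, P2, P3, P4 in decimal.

P1 = 10, P2 = 6, P3 = 6, P4 = 4

CFB decryption: P_i = C_i ⊕ E(K, C_{i−1}), with C_{0} = IV.
Only C2 changed, to 8. In CFB, a change in C_i flips the same bit in P_i and garbles P_{i+1}. Decrypting the received ciphertext:
P1: E(K, 1) = 13; 7 ⊕ 13 = 10.
P2: E(K, 7) = 14; 8 ⊕ 14 = 6.
P3: E(K, 8) = 1; 7 ⊕ 1 = 6.
P4: E(K, 7) = 14; 10 ⊕ 14 = 4.
Blocks that differ from the original plaintext: P2, P3.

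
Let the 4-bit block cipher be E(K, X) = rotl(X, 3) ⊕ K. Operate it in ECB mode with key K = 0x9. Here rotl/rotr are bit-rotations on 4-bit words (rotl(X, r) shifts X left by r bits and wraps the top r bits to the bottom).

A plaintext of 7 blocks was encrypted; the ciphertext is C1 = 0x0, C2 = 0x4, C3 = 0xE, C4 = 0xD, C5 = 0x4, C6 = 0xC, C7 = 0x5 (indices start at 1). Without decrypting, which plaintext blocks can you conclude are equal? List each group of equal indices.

ECB encrypts each block independently with the same key, so equal ciphertext blocks imply equal plaintext blocks.
C2 = C5 = 0x4, so P2 = P5.

P2 = P5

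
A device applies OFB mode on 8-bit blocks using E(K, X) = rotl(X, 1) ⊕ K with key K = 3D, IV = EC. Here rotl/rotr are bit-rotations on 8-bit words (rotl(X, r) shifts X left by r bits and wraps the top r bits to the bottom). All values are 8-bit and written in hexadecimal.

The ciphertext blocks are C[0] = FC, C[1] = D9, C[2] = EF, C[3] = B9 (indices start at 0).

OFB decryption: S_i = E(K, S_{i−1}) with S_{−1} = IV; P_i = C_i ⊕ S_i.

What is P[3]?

P[0]: S = E(K, EC) = E4; FC ⊕ E4 = 18.
P[1]: S = E(K, E4) = F4; D9 ⊕ F4 = 2D.
P[2]: S = E(K, F4) = D4; EF ⊕ D4 = 3B.
P[3]: S = E(K, D4) = 94; B9 ⊕ 94 = 2D.

P[3] = 2D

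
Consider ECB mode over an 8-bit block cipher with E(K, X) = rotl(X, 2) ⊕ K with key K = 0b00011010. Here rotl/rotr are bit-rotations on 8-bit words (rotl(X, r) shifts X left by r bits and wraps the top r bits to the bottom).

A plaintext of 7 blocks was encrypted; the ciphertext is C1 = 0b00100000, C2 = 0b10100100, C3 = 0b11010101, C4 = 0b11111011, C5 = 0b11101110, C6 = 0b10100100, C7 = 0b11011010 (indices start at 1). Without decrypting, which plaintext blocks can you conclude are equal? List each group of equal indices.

P2 = P6

ECB encrypts each block independently with the same key, so equal ciphertext blocks imply equal plaintext blocks.
C2 = C6 = 0b10100100, so P2 = P6.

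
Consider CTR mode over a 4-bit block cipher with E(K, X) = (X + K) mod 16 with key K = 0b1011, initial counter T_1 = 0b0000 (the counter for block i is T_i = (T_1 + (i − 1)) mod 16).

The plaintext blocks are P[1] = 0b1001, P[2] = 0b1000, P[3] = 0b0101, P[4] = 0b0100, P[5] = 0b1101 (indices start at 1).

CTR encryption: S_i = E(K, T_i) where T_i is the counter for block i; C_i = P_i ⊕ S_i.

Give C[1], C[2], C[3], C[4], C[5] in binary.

C[1] = 0b0010, C[2] = 0b0100, C[3] = 0b1000, C[4] = 0b1010, C[5] = 0b0010

C[1]: T = 0b0000, S = E(K, T) = 0b1011; 0b1001 ⊕ 0b1011 = 0b0010.
C[2]: T = 0b0001, S = E(K, T) = 0b1100; 0b1000 ⊕ 0b1100 = 0b0100.
C[3]: T = 0b0010, S = E(K, T) = 0b1101; 0b0101 ⊕ 0b1101 = 0b1000.
C[4]: T = 0b0011, S = E(K, T) = 0b1110; 0b0100 ⊕ 0b1110 = 0b1010.
C[5]: T = 0b0100, S = E(K, T) = 0b1111; 0b1101 ⊕ 0b1111 = 0b0010.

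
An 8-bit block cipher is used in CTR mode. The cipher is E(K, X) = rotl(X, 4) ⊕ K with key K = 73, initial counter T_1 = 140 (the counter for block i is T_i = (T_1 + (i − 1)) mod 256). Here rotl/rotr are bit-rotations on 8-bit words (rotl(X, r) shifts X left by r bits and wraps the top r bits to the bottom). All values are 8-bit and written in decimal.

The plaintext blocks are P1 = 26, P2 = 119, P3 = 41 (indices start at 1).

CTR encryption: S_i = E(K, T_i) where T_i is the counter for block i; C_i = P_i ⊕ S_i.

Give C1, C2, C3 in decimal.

C1: T = 140, S = E(K, T) = 129; 26 ⊕ 129 = 155.
C2: T = 141, S = E(K, T) = 145; 119 ⊕ 145 = 230.
C3: T = 142, S = E(K, T) = 161; 41 ⊕ 161 = 136.

C1 = 155, C2 = 230, C3 = 136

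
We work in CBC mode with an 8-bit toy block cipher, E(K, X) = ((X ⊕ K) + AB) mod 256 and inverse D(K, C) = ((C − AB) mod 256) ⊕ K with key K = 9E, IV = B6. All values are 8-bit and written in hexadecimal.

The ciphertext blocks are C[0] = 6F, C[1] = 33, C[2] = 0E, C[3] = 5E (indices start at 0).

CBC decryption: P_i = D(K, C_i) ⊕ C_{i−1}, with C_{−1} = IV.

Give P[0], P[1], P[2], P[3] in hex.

P[0]: D(K, 6F) = 5A; 5A ⊕ B6 = EC.
P[1]: D(K, 33) = 16; 16 ⊕ 6F = 79.
P[2]: D(K, 0E) = FD; FD ⊕ 33 = CE.
P[3]: D(K, 5E) = 2D; 2D ⊕ 0E = 23.

P[0] = EC, P[1] = 79, P[2] = CE, P[3] = 23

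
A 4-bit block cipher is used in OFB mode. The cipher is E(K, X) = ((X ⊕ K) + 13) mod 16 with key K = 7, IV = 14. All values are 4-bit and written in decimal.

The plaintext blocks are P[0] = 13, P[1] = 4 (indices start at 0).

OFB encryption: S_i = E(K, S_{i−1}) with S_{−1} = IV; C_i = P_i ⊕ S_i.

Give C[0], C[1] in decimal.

C[0]: S = E(K, 14) = 6; 13 ⊕ 6 = 11.
C[1]: S = E(K, 6) = 14; 4 ⊕ 14 = 10.

C[0] = 11, C[1] = 10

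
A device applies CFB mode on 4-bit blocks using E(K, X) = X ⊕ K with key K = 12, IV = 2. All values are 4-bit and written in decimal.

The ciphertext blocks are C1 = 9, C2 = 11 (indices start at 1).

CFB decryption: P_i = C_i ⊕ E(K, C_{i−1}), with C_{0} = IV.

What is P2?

P2 = 14

P2: E(K, 9) = 5; 11 ⊕ 5 = 14.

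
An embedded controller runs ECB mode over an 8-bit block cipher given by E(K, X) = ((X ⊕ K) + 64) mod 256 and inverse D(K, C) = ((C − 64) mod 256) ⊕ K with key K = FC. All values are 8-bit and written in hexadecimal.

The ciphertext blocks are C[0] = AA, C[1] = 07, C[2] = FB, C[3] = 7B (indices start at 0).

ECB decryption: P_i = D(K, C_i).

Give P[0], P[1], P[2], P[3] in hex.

P[0]: D(K, AA) = BA.
P[1]: D(K, 07) = 5F.
P[2]: D(K, FB) = 6B.
P[3]: D(K, 7B) = EB.

P[0] = BA, P[1] = 5F, P[2] = 6B, P[3] = EB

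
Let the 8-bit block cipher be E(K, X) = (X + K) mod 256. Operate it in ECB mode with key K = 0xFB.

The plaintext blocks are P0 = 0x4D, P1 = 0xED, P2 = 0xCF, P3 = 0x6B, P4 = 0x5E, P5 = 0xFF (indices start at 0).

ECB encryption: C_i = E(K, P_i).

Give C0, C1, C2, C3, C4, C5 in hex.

C0: E(K, 0x4D) = 0x48.
C1: E(K, 0xED) = 0xE8.
C2: E(K, 0xCF) = 0xCA.
C3: E(K, 0x6B) = 0x66.
C4: E(K, 0x5E) = 0x59.
C5: E(K, 0xFF) = 0xFA.

C0 = 0x48, C1 = 0xE8, C2 = 0xCA, C3 = 0x66, C4 = 0x59, C5 = 0xFA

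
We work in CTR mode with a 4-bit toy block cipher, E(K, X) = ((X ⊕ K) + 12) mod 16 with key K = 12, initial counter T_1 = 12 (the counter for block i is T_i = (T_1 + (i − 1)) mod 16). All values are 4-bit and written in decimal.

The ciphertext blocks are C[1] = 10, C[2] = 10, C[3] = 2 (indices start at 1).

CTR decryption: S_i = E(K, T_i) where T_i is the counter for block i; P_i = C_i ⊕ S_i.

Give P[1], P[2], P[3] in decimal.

P[1]: T = 12, S = E(K, T) = 12; 10 ⊕ 12 = 6.
P[2]: T = 13, S = E(K, T) = 13; 10 ⊕ 13 = 7.
P[3]: T = 14, S = E(K, T) = 14; 2 ⊕ 14 = 12.

P[1] = 6, P[2] = 7, P[3] = 12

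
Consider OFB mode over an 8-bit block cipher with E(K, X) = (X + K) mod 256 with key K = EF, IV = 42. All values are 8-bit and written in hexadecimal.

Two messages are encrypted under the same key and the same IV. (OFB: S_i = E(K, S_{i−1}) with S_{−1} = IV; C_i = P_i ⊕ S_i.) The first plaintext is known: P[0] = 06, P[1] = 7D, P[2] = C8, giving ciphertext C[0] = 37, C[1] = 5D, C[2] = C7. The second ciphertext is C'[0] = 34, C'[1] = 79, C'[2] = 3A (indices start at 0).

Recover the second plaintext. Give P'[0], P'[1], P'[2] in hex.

In OFB with a reused IV, both messages share the same keystream S_i, so C_i ⊕ C'_i = P_i ⊕ P'_i and thus P'_i = P_i ⊕ C_i ⊕ C'_i.
P'[0]: 06 ⊕ 37 ⊕ 34 = 05.
P'[1]: 7D ⊕ 5D ⊕ 79 = 59.
P'[2]: C8 ⊕ C7 ⊕ 3A = 35.

P'[0] = 05, P'[1] = 59, P'[2] = 35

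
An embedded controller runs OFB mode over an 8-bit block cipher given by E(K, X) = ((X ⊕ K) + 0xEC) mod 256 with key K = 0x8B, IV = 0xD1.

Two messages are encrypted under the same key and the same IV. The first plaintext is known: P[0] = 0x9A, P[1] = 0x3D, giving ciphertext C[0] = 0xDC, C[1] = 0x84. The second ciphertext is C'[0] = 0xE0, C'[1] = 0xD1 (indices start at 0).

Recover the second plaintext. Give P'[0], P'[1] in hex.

P'[0] = 0xA6, P'[1] = 0x68

In OFB with a reused IV, both messages share the same keystream S_i, so C_i ⊕ C'_i = P_i ⊕ P'_i and thus P'_i = P_i ⊕ C_i ⊕ C'_i.
P'[0]: 0x9A ⊕ 0xDC ⊕ 0xE0 = 0xA6.
P'[1]: 0x3D ⊕ 0x84 ⊕ 0xD1 = 0x68.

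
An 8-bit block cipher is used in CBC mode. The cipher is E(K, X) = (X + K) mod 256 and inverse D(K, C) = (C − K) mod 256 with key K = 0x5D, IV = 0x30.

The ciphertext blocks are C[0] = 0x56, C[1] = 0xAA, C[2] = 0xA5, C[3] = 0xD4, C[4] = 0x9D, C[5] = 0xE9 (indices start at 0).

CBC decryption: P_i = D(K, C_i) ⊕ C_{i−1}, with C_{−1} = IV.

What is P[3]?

P[3] = 0xD2

P[3]: D(K, 0xD4) = 0x77; 0x77 ⊕ 0xA5 = 0xD2.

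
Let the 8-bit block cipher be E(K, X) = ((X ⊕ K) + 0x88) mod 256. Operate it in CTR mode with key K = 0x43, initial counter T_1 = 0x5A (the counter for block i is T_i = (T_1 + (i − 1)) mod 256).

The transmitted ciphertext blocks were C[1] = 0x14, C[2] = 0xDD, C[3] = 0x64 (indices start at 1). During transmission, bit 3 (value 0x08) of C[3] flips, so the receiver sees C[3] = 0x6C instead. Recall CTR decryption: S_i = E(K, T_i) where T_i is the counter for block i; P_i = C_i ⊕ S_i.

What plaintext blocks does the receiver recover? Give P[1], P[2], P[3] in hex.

P[1] = 0xB5, P[2] = 0x7D, P[3] = 0xCB

Only C[3] changed, to 0x6C. In CTR, a change in C_i flips the same bit in P_i only; the keystream is unaffected. Decrypting the received ciphertext:
P[1]: T = 0x5A, S = E(K, T) = 0xA1; 0x14 ⊕ 0xA1 = 0xB5.
P[2]: T = 0x5B, S = E(K, T) = 0xA0; 0xDD ⊕ 0xA0 = 0x7D.
P[3]: T = 0x5C, S = E(K, T) = 0xA7; 0x6C ⊕ 0xA7 = 0xCB.
Blocks that differ from the original plaintext: P[3].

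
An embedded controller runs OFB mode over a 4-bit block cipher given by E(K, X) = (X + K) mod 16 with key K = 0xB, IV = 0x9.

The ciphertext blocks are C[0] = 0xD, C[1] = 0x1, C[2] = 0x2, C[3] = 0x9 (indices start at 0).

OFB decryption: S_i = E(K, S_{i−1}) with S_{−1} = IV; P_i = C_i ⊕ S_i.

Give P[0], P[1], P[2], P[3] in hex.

P[0]: S = E(K, 0x9) = 0x4; 0xD ⊕ 0x4 = 0x9.
P[1]: S = E(K, 0x4) = 0xF; 0x1 ⊕ 0xF = 0xE.
P[2]: S = E(K, 0xF) = 0xA; 0x2 ⊕ 0xA = 0x8.
P[3]: S = E(K, 0xA) = 0x5; 0x9 ⊕ 0x5 = 0xC.

P[0] = 0x9, P[1] = 0xE, P[2] = 0x8, P[3] = 0xC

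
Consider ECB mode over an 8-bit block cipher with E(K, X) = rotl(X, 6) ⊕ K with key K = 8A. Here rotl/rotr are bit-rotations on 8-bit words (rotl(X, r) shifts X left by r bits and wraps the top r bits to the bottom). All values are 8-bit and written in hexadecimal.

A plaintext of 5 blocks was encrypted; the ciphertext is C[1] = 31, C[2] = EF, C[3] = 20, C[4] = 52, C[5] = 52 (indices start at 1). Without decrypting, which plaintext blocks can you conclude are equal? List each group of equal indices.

ECB encrypts each block independently with the same key, so equal ciphertext blocks imply equal plaintext blocks.
C[4] = C[5] = 52, so P[4] = P[5].

P[4] = P[5]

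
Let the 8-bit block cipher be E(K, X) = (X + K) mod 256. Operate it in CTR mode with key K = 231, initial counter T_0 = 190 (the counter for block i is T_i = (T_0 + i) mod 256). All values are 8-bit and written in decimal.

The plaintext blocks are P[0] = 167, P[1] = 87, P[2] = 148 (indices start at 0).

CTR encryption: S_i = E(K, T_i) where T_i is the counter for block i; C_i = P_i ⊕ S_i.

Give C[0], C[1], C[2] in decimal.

C[0]: T = 190, S = E(K, T) = 165; 167 ⊕ 165 = 2.
C[1]: T = 191, S = E(K, T) = 166; 87 ⊕ 166 = 241.
C[2]: T = 192, S = E(K, T) = 167; 148 ⊕ 167 = 51.

C[0] = 2, C[1] = 241, C[2] = 51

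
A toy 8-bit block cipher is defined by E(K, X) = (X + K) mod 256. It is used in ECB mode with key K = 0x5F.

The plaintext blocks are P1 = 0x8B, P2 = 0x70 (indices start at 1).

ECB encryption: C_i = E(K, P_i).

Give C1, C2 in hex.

C1: E(K, 0x8B) = 0xEA.
C2: E(K, 0x70) = 0xCF.

C1 = 0xEA, C2 = 0xCF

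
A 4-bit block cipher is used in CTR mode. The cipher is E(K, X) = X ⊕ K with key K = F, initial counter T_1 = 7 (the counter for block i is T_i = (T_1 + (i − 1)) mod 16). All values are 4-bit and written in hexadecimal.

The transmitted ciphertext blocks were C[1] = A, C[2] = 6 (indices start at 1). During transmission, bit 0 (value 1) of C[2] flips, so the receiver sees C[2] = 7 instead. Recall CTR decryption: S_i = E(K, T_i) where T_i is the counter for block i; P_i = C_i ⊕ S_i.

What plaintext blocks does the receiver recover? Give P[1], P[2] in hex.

P[1] = 2, P[2] = 0

Only C[2] changed, to 7. In CTR, a change in C_i flips the same bit in P_i only; the keystream is unaffected. Decrypting the received ciphertext:
P[1]: T = 7, S = E(K, T) = 8; A ⊕ 8 = 2.
P[2]: T = 8, S = E(K, T) = 7; 7 ⊕ 7 = 0.
Blocks that differ from the original plaintext: P[2].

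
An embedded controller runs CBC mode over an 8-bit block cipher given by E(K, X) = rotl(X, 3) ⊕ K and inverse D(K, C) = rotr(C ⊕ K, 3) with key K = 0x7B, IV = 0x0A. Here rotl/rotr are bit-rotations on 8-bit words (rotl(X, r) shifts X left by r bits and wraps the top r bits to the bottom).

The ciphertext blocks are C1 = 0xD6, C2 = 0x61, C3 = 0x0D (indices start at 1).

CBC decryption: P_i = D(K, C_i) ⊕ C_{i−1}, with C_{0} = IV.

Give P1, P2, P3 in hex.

P1: D(K, 0xD6) = 0xB5; 0xB5 ⊕ 0x0A = 0xBF.
P2: D(K, 0x61) = 0x43; 0x43 ⊕ 0xD6 = 0x95.
P3: D(K, 0x0D) = 0xCE; 0xCE ⊕ 0x61 = 0xAF.

P1 = 0xBF, P2 = 0x95, P3 = 0xAF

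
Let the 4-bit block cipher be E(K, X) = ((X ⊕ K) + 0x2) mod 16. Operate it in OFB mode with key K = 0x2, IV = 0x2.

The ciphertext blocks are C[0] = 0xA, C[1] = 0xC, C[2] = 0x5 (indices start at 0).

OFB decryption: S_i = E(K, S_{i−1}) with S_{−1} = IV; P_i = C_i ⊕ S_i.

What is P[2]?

P[0]: S = E(K, 0x2) = 0x2; 0xA ⊕ 0x2 = 0x8.
P[1]: S = E(K, 0x2) = 0x2; 0xC ⊕ 0x2 = 0xE.
P[2]: S = E(K, 0x2) = 0x2; 0x5 ⊕ 0x2 = 0x7.

P[2] = 0x7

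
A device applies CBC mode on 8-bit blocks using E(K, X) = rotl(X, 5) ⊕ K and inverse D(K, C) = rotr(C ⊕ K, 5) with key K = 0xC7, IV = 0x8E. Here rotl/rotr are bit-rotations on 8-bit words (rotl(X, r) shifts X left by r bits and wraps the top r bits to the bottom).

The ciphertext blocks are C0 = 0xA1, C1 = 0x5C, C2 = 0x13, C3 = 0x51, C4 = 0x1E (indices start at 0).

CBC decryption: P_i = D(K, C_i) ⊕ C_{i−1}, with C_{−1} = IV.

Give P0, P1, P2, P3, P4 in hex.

P0: D(K, 0xA1) = 0x33; 0x33 ⊕ 0x8E = 0xBD.
P1: D(K, 0x5C) = 0xDC; 0xDC ⊕ 0xA1 = 0x7D.
P2: D(K, 0x13) = 0xA6; 0xA6 ⊕ 0x5C = 0xFA.
P3: D(K, 0x51) = 0xB4; 0xB4 ⊕ 0x13 = 0xA7.
P4: D(K, 0x1E) = 0xCE; 0xCE ⊕ 0x51 = 0x9F.

P0 = 0xBD, P1 = 0x7D, P2 = 0xFA, P3 = 0xA7, P4 = 0x9F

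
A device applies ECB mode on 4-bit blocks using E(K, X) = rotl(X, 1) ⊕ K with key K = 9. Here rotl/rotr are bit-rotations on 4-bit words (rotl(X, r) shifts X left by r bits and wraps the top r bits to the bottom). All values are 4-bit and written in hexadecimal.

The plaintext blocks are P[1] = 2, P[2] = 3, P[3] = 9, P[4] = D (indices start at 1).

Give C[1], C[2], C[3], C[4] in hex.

ECB encryption: C_i = E(K, P_i).
C[1]: E(K, 2) = D.
C[2]: E(K, 3) = F.
C[3]: E(K, 9) = A.
C[4]: E(K, D) = 2.

C[1] = D, C[2] = F, C[3] = A, C[4] = 2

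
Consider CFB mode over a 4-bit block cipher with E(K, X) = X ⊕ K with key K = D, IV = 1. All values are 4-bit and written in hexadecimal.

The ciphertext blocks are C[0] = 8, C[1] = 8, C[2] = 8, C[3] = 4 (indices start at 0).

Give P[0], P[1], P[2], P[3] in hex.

CFB decryption: P_i = C_i ⊕ E(K, C_{i−1}), with C_{−1} = IV.
P[0]: E(K, 1) = C; 8 ⊕ C = 4.
P[1]: E(K, 8) = 5; 8 ⊕ 5 = D.
P[2]: E(K, 8) = 5; 8 ⊕ 5 = D.
P[3]: E(K, 8) = 5; 4 ⊕ 5 = 1.

P[0] = 4, P[1] = D, P[2] = D, P[3] = 1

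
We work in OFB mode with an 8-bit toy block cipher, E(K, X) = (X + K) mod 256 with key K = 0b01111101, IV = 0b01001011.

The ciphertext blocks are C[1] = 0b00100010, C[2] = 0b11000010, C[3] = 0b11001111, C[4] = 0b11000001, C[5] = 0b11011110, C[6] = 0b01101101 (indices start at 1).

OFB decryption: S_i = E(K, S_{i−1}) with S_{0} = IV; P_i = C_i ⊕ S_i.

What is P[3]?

P[1]: S = E(K, 0b01001011) = 0b11001000; 0b00100010 ⊕ 0b11001000 = 0b11101010.
P[2]: S = E(K, 0b11001000) = 0b01000101; 0b11000010 ⊕ 0b01000101 = 0b10000111.
P[3]: S = E(K, 0b01000101) = 0b11000010; 0b11001111 ⊕ 0b11000010 = 0b00001101.

P[3] = 0b00001101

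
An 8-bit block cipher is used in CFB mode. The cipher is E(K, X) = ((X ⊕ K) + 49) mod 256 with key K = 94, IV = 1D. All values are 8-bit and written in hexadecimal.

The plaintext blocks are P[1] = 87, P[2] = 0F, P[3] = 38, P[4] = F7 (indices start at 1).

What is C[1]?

C[1] = 55

CFB encryption: C_i = P_i ⊕ E(K, C_{i−1}), with C_{0} = IV.
C[1]: E(K, 1D) = D2; 87 ⊕ D2 = 55.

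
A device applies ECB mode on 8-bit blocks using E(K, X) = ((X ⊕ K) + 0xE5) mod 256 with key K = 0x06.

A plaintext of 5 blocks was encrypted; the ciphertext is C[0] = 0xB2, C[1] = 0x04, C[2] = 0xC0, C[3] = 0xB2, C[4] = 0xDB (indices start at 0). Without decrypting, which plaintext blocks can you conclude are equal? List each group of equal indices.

P[0] = P[3]

ECB encrypts each block independently with the same key, so equal ciphertext blocks imply equal plaintext blocks.
C[0] = C[3] = 0xB2, so P[0] = P[3].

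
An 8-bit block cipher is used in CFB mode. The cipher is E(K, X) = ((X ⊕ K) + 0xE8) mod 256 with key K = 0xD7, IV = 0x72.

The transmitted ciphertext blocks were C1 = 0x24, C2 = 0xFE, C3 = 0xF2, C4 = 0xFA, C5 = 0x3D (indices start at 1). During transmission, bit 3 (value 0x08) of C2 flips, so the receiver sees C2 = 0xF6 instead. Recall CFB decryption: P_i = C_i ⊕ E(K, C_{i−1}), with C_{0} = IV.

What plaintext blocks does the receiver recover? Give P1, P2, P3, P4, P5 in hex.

Only C2 changed, to 0xF6. In CFB, a change in C_i flips the same bit in P_i and garbles P_{i+1}. Decrypting the received ciphertext:
P1: E(K, 0x72) = 0x8D; 0x24 ⊕ 0x8D = 0xA9.
P2: E(K, 0x24) = 0xDB; 0xF6 ⊕ 0xDB = 0x2D.
P3: E(K, 0xF6) = 0x09; 0xF2 ⊕ 0x09 = 0xFB.
P4: E(K, 0xF2) = 0x0D; 0xFA ⊕ 0x0D = 0xF7.
P5: E(K, 0xFA) = 0x15; 0x3D ⊕ 0x15 = 0x28.
Blocks that differ from the original plaintext: P2, P3.

P1 = 0xA9, P2 = 0x2D, P3 = 0xFB, P4 = 0xF7, P5 = 0x28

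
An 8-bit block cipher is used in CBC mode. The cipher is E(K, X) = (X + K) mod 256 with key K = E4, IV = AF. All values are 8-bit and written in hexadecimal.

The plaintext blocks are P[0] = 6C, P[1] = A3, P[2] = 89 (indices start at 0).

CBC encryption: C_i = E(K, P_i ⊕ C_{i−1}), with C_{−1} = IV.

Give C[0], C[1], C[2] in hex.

C[0] = A7, C[1] = E8, C[2] = 45

C[0]: P[0] ⊕ AF = C3; E(K, C3) = A7.
C[1]: P[1] ⊕ A7 = 04; E(K, 04) = E8.
C[2]: P[2] ⊕ E8 = 61; E(K, 61) = 45.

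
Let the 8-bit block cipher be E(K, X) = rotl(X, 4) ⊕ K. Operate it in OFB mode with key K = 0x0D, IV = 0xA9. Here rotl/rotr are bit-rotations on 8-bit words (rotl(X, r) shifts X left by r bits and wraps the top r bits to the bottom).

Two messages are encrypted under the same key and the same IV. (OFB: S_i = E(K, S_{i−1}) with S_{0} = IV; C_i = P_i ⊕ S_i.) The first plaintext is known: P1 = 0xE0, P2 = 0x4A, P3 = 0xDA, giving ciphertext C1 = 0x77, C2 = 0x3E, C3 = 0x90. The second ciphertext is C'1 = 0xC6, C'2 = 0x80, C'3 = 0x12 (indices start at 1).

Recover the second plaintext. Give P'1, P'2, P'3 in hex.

In OFB with a reused IV, both messages share the same keystream S_i, so C_i ⊕ C'_i = P_i ⊕ P'_i and thus P'_i = P_i ⊕ C_i ⊕ C'_i.
P'1: 0xE0 ⊕ 0x77 ⊕ 0xC6 = 0x51.
P'2: 0x4A ⊕ 0x3E ⊕ 0x80 = 0xF4.
P'3: 0xDA ⊕ 0x90 ⊕ 0x12 = 0x58.

P'1 = 0x51, P'2 = 0xF4, P'3 = 0x58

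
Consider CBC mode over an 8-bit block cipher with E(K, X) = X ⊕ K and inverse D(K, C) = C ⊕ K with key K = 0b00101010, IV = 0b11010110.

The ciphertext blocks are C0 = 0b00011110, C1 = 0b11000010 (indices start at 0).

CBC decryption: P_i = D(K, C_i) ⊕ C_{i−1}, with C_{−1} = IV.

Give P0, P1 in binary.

P0 = 0b11100010, P1 = 0b11110110

P0: D(K, 0b00011110) = 0b00110100; 0b00110100 ⊕ 0b11010110 = 0b11100010.
P1: D(K, 0b11000010) = 0b11101000; 0b11101000 ⊕ 0b00011110 = 0b11110110.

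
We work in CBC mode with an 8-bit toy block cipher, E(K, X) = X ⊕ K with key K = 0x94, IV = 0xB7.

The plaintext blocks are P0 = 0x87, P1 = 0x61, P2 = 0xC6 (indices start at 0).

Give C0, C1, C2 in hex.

C0 = 0xA4, C1 = 0x51, C2 = 0x03

CBC encryption: C_i = E(K, P_i ⊕ C_{i−1}), with C_{−1} = IV.
C0: P0 ⊕ 0xB7 = 0x30; E(K, 0x30) = 0xA4.
C1: P1 ⊕ 0xA4 = 0xC5; E(K, 0xC5) = 0x51.
C2: P2 ⊕ 0x51 = 0x97; E(K, 0x97) = 0x03.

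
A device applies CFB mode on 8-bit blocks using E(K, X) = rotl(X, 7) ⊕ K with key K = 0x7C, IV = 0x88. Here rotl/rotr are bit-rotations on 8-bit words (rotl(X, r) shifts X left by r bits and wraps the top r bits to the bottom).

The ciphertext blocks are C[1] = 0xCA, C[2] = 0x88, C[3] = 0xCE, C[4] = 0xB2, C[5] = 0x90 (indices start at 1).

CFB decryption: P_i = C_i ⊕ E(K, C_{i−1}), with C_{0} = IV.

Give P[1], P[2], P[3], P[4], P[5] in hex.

P[1] = 0xF2, P[2] = 0x91, P[3] = 0xF6, P[4] = 0xA9, P[5] = 0xB5

P[1]: E(K, 0x88) = 0x38; 0xCA ⊕ 0x38 = 0xF2.
P[2]: E(K, 0xCA) = 0x19; 0x88 ⊕ 0x19 = 0x91.
P[3]: E(K, 0x88) = 0x38; 0xCE ⊕ 0x38 = 0xF6.
P[4]: E(K, 0xCE) = 0x1B; 0xB2 ⊕ 0x1B = 0xA9.
P[5]: E(K, 0xB2) = 0x25; 0x90 ⊕ 0x25 = 0xB5.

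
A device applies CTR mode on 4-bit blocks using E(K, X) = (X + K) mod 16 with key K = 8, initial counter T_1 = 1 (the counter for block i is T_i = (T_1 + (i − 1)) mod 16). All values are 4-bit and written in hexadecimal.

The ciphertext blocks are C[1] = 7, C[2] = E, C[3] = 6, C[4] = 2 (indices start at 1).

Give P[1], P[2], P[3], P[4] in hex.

P[1] = E, P[2] = 4, P[3] = D, P[4] = E

CTR decryption: S_i = E(K, T_i) where T_i is the counter for block i; P_i = C_i ⊕ S_i.
P[1]: T = 1, S = E(K, T) = 9; 7 ⊕ 9 = E.
P[2]: T = 2, S = E(K, T) = A; E ⊕ A = 4.
P[3]: T = 3, S = E(K, T) = B; 6 ⊕ B = D.
P[4]: T = 4, S = E(K, T) = C; 2 ⊕ C = E.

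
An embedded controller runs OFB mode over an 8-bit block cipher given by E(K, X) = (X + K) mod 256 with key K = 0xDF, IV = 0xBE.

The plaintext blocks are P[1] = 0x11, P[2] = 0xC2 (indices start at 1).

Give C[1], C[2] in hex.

C[1] = 0x8C, C[2] = 0xBE

OFB encryption: S_i = E(K, S_{i−1}) with S_{0} = IV; C_i = P_i ⊕ S_i.
C[1]: S = E(K, 0xBE) = 0x9D; 0x11 ⊕ 0x9D = 0x8C.
C[2]: S = E(K, 0x9D) = 0x7C; 0xC2 ⊕ 0x7C = 0xBE.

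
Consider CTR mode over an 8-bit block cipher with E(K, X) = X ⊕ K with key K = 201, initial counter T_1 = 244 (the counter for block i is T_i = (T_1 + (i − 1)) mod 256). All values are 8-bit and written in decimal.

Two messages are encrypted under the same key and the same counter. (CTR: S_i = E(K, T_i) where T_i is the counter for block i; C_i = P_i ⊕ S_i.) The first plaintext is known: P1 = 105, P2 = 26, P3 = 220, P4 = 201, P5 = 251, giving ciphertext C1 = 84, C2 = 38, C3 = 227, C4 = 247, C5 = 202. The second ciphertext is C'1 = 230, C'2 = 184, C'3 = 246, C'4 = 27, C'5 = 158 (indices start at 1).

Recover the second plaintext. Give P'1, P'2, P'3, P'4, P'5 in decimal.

P'1 = 219, P'2 = 132, P'3 = 201, P'4 = 37, P'5 = 175

In CTR with a reused counter, both messages share the same keystream S_i, so C_i ⊕ C'_i = P_i ⊕ P'_i and thus P'_i = P_i ⊕ C_i ⊕ C'_i.
P'1: 105 ⊕ 84 ⊕ 230 = 219.
P'2: 26 ⊕ 38 ⊕ 184 = 132.
P'3: 220 ⊕ 227 ⊕ 246 = 201.
P'4: 201 ⊕ 247 ⊕ 27 = 37.
P'5: 251 ⊕ 202 ⊕ 158 = 175.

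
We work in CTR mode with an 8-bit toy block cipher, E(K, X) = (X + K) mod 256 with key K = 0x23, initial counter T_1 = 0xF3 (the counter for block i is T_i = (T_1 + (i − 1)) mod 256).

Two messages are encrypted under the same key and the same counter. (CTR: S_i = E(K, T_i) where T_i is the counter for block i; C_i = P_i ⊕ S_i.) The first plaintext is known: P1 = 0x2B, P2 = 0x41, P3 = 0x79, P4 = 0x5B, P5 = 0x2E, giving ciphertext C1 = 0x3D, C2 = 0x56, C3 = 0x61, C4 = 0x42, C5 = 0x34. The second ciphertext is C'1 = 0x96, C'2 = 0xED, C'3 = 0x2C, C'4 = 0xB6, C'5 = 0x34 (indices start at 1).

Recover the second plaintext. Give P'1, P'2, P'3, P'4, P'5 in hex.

In CTR with a reused counter, both messages share the same keystream S_i, so C_i ⊕ C'_i = P_i ⊕ P'_i and thus P'_i = P_i ⊕ C_i ⊕ C'_i.
P'1: 0x2B ⊕ 0x3D ⊕ 0x96 = 0x80.
P'2: 0x41 ⊕ 0x56 ⊕ 0xED = 0xFA.
P'3: 0x79 ⊕ 0x61 ⊕ 0x2C = 0x34.
P'4: 0x5B ⊕ 0x42 ⊕ 0xB6 = 0xAF.
P'5: 0x2E ⊕ 0x34 ⊕ 0x34 = 0x2E.

P'1 = 0x80, P'2 = 0xFA, P'3 = 0x34, P'4 = 0xAF, P'5 = 0x2E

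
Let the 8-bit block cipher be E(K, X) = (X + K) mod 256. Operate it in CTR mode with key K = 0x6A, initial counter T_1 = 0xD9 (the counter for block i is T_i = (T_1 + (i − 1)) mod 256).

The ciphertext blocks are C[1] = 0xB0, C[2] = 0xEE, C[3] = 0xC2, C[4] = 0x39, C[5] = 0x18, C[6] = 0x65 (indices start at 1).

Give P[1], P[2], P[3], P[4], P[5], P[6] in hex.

P[1] = 0xF3, P[2] = 0xAA, P[3] = 0x87, P[4] = 0x7F, P[5] = 0x5F, P[6] = 0x2D

CTR decryption: S_i = E(K, T_i) where T_i is the counter for block i; P_i = C_i ⊕ S_i.
P[1]: T = 0xD9, S = E(K, T) = 0x43; 0xB0 ⊕ 0x43 = 0xF3.
P[2]: T = 0xDA, S = E(K, T) = 0x44; 0xEE ⊕ 0x44 = 0xAA.
P[3]: T = 0xDB, S = E(K, T) = 0x45; 0xC2 ⊕ 0x45 = 0x87.
P[4]: T = 0xDC, S = E(K, T) = 0x46; 0x39 ⊕ 0x46 = 0x7F.
P[5]: T = 0xDD, S = E(K, T) = 0x47; 0x18 ⊕ 0x47 = 0x5F.
P[6]: T = 0xDE, S = E(K, T) = 0x48; 0x65 ⊕ 0x48 = 0x2D.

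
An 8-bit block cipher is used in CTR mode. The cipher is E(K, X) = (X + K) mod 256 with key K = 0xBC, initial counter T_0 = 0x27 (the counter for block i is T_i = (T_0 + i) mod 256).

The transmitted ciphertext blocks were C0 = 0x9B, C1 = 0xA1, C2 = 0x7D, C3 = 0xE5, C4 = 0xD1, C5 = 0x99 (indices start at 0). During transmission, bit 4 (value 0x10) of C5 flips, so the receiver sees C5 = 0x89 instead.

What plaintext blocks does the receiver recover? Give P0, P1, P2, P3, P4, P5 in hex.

CTR decryption: S_i = E(K, T_i) where T_i is the counter for block i; P_i = C_i ⊕ S_i.
Only C5 changed, to 0x89. In CTR, a change in C_i flips the same bit in P_i only; the keystream is unaffected. Decrypting the received ciphertext:
P0: T = 0x27, S = E(K, T) = 0xE3; 0x9B ⊕ 0xE3 = 0x78.
P1: T = 0x28, S = E(K, T) = 0xE4; 0xA1 ⊕ 0xE4 = 0x45.
P2: T = 0x29, S = E(K, T) = 0xE5; 0x7D ⊕ 0xE5 = 0x98.
P3: T = 0x2A, S = E(K, T) = 0xE6; 0xE5 ⊕ 0xE6 = 0x03.
P4: T = 0x2B, S = E(K, T) = 0xE7; 0xD1 ⊕ 0xE7 = 0x36.
P5: T = 0x2C, S = E(K, T) = 0xE8; 0x89 ⊕ 0xE8 = 0x61.
Blocks that differ from the original plaintext: P5.

P0 = 0x78, P1 = 0x45, P2 = 0x98, P3 = 0x03, P4 = 0x36, P5 = 0x61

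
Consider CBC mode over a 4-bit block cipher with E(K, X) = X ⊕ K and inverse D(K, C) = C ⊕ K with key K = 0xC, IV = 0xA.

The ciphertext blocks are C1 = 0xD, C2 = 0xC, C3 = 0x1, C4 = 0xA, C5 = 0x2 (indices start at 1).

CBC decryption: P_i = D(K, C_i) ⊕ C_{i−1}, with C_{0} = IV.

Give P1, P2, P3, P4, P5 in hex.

P1: D(K, 0xD) = 0x1; 0x1 ⊕ 0xA = 0xB.
P2: D(K, 0xC) = 0x0; 0x0 ⊕ 0xD = 0xD.
P3: D(K, 0x1) = 0xD; 0xD ⊕ 0xC = 0x1.
P4: D(K, 0xA) = 0x6; 0x6 ⊕ 0x1 = 0x7.
P5: D(K, 0x2) = 0xE; 0xE ⊕ 0xA = 0x4.

P1 = 0xB, P2 = 0xD, P3 = 0x1, P4 = 0x7, P5 = 0x4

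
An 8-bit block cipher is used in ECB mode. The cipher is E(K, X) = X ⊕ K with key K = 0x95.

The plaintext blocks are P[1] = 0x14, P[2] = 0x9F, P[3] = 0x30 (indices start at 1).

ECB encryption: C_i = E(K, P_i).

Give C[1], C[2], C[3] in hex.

C[1]: E(K, 0x14) = 0x81.
C[2]: E(K, 0x9F) = 0x0A.
C[3]: E(K, 0x30) = 0xA5.

C[1] = 0x81, C[2] = 0x0A, C[3] = 0xA5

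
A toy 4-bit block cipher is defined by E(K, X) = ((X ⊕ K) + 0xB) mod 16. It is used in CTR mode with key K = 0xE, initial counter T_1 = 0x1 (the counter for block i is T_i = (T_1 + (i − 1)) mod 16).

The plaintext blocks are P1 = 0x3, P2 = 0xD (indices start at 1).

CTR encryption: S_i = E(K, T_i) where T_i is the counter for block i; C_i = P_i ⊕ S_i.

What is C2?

C1: T = 0x1, S = E(K, T) = 0xA; 0x3 ⊕ 0xA = 0x9.
C2: T = 0x2, S = E(K, T) = 0x7; 0xD ⊕ 0x7 = 0xA.

C2 = 0xA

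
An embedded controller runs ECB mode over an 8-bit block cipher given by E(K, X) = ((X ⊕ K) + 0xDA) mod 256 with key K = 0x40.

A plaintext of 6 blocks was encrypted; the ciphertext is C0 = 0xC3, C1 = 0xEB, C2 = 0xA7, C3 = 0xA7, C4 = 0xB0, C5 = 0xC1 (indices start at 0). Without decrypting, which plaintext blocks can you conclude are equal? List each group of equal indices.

P2 = P3

ECB encrypts each block independently with the same key, so equal ciphertext blocks imply equal plaintext blocks.
C2 = C3 = 0xA7, so P2 = P3.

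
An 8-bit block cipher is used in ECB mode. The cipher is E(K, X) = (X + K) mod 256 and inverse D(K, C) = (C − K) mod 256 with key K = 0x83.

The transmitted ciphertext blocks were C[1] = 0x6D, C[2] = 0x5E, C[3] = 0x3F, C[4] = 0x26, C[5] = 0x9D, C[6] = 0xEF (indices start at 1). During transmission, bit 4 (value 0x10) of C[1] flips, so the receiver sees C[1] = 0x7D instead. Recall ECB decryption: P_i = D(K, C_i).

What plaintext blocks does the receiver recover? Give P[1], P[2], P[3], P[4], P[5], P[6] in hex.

P[1] = 0xFA, P[2] = 0xDB, P[3] = 0xBC, P[4] = 0xA3, P[5] = 0x1A, P[6] = 0x6C

Only C[1] changed, to 0x7D. In ECB, a change in C_i affects only P_i. Decrypting the received ciphertext:
P[1]: D(K, 0x7D) = 0xFA.
P[2]: D(K, 0x5E) = 0xDB.
P[3]: D(K, 0x3F) = 0xBC.
P[4]: D(K, 0x26) = 0xA3.
P[5]: D(K, 0x9D) = 0x1A.
P[6]: D(K, 0xEF) = 0x6C.
Blocks that differ from the original plaintext: P[1].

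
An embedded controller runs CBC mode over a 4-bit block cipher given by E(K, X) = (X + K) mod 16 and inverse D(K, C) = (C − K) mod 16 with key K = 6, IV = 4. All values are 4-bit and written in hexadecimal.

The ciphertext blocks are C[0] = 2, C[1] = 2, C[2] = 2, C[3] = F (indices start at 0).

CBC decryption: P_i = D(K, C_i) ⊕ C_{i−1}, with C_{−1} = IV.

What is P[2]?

P[2] = E

P[2]: D(K, 2) = C; C ⊕ 2 = E.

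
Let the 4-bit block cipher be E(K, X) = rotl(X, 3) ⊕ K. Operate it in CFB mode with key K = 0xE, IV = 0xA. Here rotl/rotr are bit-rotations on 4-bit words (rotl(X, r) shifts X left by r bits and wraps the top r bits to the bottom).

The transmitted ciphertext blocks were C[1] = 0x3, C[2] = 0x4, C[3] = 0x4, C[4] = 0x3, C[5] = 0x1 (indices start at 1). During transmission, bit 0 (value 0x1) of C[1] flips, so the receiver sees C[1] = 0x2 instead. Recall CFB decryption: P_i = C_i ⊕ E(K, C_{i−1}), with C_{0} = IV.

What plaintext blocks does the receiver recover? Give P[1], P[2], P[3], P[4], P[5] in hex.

Only C[1] changed, to 0x2. In CFB, a change in C_i flips the same bit in P_i and garbles P_{i+1}. Decrypting the received ciphertext:
P[1]: E(K, 0xA) = 0xB; 0x2 ⊕ 0xB = 0x9.
P[2]: E(K, 0x2) = 0xF; 0x4 ⊕ 0xF = 0xB.
P[3]: E(K, 0x4) = 0xC; 0x4 ⊕ 0xC = 0x8.
P[4]: E(K, 0x4) = 0xC; 0x3 ⊕ 0xC = 0xF.
P[5]: E(K, 0x3) = 0x7; 0x1 ⊕ 0x7 = 0x6.
Blocks that differ from the original plaintext: P[1], P[2].

P[1] = 0x9, P[2] = 0xB, P[3] = 0x8, P[4] = 0xF, P[5] = 0x6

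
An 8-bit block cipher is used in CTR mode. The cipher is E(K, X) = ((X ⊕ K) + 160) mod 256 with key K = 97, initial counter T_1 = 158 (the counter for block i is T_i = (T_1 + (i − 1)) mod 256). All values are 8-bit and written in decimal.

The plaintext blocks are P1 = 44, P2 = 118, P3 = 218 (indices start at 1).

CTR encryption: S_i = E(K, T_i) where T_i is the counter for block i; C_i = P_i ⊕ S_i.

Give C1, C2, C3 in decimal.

C1: T = 158, S = E(K, T) = 159; 44 ⊕ 159 = 179.
C2: T = 159, S = E(K, T) = 158; 118 ⊕ 158 = 232.
C3: T = 160, S = E(K, T) = 97; 218 ⊕ 97 = 187.

C1 = 179, C2 = 232, C3 = 187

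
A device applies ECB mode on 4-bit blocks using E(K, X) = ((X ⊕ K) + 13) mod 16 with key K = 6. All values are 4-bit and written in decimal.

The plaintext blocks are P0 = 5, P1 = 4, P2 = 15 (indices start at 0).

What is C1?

ECB encryption: C_i = E(K, P_i).
C1: E(K, 4) = 15.

C1 = 15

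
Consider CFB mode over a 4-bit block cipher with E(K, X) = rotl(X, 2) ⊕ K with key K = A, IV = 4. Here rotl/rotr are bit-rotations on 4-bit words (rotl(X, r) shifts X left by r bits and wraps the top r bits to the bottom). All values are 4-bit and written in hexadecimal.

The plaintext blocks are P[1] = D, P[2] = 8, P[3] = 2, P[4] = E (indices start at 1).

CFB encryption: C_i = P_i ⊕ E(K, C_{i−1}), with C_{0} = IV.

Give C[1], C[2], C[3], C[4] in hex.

C[1]: E(K, 4) = B; D ⊕ B = 6.
C[2]: E(K, 6) = 3; 8 ⊕ 3 = B.
C[3]: E(K, B) = 4; 2 ⊕ 4 = 6.
C[4]: E(K, 6) = 3; E ⊕ 3 = D.

C[1] = 6, C[2] = B, C[3] = 6, C[4] = D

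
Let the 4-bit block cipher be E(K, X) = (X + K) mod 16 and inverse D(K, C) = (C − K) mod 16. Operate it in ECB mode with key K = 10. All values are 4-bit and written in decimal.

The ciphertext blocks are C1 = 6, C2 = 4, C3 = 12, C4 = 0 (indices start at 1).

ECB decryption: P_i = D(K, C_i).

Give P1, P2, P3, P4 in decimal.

P1: D(K, 6) = 12.
P2: D(K, 4) = 10.
P3: D(K, 12) = 2.
P4: D(K, 0) = 6.

P1 = 12, P2 = 10, P3 = 2, P4 = 6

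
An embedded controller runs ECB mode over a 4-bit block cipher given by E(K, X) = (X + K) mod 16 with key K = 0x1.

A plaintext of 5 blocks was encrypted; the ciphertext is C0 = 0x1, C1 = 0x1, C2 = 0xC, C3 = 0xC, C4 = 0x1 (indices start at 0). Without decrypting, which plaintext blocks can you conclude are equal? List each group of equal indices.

ECB encrypts each block independently with the same key, so equal ciphertext blocks imply equal plaintext blocks.
C0 = C1 = C4 = 0x1, so P0 = P1 = P4.
C2 = C3 = 0xC, so P2 = P3.

P0 = P1 = P4; P2 = P3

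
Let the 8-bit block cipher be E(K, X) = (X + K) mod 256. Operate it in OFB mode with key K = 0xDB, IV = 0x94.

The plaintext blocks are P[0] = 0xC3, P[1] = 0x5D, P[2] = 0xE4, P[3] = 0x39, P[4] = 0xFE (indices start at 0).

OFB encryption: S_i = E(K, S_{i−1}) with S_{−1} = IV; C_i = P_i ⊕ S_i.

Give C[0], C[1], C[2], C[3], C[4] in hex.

C[0] = 0xAC, C[1] = 0x17, C[2] = 0xC1, C[3] = 0x39, C[4] = 0x25

C[0]: S = E(K, 0x94) = 0x6F; 0xC3 ⊕ 0x6F = 0xAC.
C[1]: S = E(K, 0x6F) = 0x4A; 0x5D ⊕ 0x4A = 0x17.
C[2]: S = E(K, 0x4A) = 0x25; 0xE4 ⊕ 0x25 = 0xC1.
C[3]: S = E(K, 0x25) = 0x00; 0x39 ⊕ 0x00 = 0x39.
C[4]: S = E(K, 0x00) = 0xDB; 0xFE ⊕ 0xDB = 0x25.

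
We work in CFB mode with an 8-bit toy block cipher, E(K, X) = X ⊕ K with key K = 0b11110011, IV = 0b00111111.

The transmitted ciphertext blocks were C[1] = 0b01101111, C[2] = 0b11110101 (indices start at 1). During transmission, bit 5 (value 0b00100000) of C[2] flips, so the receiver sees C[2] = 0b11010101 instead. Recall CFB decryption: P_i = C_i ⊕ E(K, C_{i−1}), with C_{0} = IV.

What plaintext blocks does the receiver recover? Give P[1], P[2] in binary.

P[1] = 0b10100011, P[2] = 0b01001001

Only C[2] changed, to 0b11010101. In CFB, a change in C_i flips the same bit in P_i and garbles P_{i+1}. Decrypting the received ciphertext:
P[1]: E(K, 0b00111111) = 0b11001100; 0b01101111 ⊕ 0b11001100 = 0b10100011.
P[2]: E(K, 0b01101111) = 0b10011100; 0b11010101 ⊕ 0b10011100 = 0b01001001.
Blocks that differ from the original plaintext: P[2].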